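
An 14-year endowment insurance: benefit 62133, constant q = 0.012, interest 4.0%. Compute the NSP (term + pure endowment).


Term component = 7345.9132
Pure endowment = 14_p_x * v^14 * benefit = 0.844495 * 0.577475 * 62133 = 30300.7095
NSP = 37646.6227


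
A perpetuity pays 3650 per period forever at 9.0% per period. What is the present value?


PV = PMT / i
= 3650 / 0.09
= 40555.5556


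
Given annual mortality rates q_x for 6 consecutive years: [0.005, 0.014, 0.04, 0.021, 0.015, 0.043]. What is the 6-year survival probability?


p_k = 1 - q_k for each year
Survival = product of (1 - q_k)
= 0.995 * 0.986 * 0.96 * 0.979 * 0.985 * 0.957
= 0.8692


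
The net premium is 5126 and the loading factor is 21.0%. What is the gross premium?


Gross = net * (1 + loading)
= 5126 * (1 + 0.21)
= 5126 * 1.21
= 6202.46


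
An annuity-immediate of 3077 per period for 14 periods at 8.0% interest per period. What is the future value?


FV = PMT * ((1+i)^n - 1) / i
= 3077 * ((1.08)^14 - 1) / 0.08
= 3077 * (2.937194 - 1) / 0.08
= 74509.3098


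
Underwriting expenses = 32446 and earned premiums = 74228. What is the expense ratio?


Expense ratio = expenses / premiums
= 32446 / 74228
= 0.4371


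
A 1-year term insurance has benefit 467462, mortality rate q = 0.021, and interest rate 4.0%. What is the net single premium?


NSP = benefit * q * v
v = 1/(1+i) = 0.961538
NSP = 467462 * 0.021 * 0.961538
= 9439.1365


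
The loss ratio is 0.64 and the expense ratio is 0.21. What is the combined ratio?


Combined ratio = loss ratio + expense ratio
= 0.64 + 0.21
= 0.85


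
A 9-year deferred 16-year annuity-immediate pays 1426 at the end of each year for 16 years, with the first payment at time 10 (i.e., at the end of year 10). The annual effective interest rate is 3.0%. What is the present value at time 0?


PV at time 9 of the 16-year annuity-immediate:
a_n = 1426 * (1-(1+0.03)^(-16))/0.03 = 17912.1315
Discount back 9 years to time 0:
PV = 17912.1315 * (1+0.03)^(-9)
= 17912.1315 * 0.766417
= 13728.1573


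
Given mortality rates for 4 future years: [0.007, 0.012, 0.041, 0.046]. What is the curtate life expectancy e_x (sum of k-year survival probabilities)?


e_x = sum_{k=1}^{n} k_p_x
k_p_x values:
  1_p_x = 0.993
  2_p_x = 0.981084
  3_p_x = 0.94086
  4_p_x = 0.89758
e_x = 3.8125


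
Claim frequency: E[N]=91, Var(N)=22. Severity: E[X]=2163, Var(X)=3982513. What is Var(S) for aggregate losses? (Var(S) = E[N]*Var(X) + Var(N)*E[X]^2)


Var(S) = E[N]*Var(X) + Var(N)*E[X]^2
= 91*3982513 + 22*2163^2
= 362408683 + 102928518
= 4.6534e+08


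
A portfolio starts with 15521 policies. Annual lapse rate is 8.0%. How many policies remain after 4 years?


remaining = initial * (1 - lapse)^years
= 15521 * (1 - 0.08)^4
= 15521 * 0.716393
= 11119.1351


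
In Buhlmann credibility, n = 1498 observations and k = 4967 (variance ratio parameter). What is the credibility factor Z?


Z = n / (n + k)
= 1498 / (1498 + 4967)
= 1498 / 6465
= 0.2317


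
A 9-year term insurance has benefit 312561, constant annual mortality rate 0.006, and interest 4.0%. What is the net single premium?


NSP = benefit * sum_{k=0}^{n-1} k_p_x * q * v^(k+1)
With constant q=0.006, v=0.961538
Sum = 0.043625
NSP = 312561 * 0.043625
= 13635.3389


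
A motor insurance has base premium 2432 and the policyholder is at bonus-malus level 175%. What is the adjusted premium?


adjusted = base * BM_level / 100
= 2432 * 175 / 100
= 2432 * 1.75
= 4256.0


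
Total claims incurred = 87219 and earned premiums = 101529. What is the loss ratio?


Loss ratio = claims / premiums
= 87219 / 101529
= 0.8591


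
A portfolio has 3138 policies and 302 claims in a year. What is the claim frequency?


frequency = claims / policies
= 302 / 3138
= 0.0962


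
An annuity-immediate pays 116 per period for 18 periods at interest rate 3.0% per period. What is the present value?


PV = PMT * (1 - (1+i)^(-n)) / i
= 116 * (1 - (1+0.03)^(-18)) / 0.03
= 116 * (1 - 0.587395) / 0.03
= 116 * 13.753513
= 1595.4075


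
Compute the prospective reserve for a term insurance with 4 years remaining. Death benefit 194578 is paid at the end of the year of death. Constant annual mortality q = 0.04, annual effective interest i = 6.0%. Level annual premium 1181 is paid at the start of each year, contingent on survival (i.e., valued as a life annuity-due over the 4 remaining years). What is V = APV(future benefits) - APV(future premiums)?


v = 1/(1+i) = 0.943396
APV(future benefits) per unit = sum_{k=0}^{3} k_p_x * q * v^(k+1) = 0.130895
APV(future benefits) = 194578 * 0.130895 = 25469.324
Life annuity-due factor ä_{x:4} = sum_{k=0}^{3} k_p_x * v^k = 3.468723
APV(future premiums) = 1181 * 3.468723 = 4096.5613
V = 25469.324 - 4096.5613
= 21372.7628


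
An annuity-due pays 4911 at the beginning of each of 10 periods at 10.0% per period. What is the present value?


PV_due = PMT * (1-(1+i)^(-n))/i * (1+i)
PV_immediate = 30175.9691
PV_due = 30175.9691 * 1.1
= 33193.566


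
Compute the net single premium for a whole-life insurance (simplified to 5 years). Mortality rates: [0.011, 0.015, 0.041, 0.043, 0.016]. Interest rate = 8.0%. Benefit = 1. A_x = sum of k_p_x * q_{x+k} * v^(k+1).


v = 0.925926
Year 0: k_p_x=1.0, q=0.011, term=0.010185
Year 1: k_p_x=0.989, q=0.015, term=0.012719
Year 2: k_p_x=0.974165, q=0.041, term=0.031706
Year 3: k_p_x=0.934224, q=0.043, term=0.029527
Year 4: k_p_x=0.894053, q=0.016, term=0.009736
A_x = 0.0939


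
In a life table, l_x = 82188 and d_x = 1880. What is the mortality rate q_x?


q_x = d_x / l_x
= 1880 / 82188
= 0.0229


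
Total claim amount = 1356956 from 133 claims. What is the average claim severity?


severity = total / number
= 1356956 / 133
= 10202.6767


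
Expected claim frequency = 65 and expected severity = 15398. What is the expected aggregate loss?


E[S] = E[N] * E[X]
= 65 * 15398
= 1.0009e+06


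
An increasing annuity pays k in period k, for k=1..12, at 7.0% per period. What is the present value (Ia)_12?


(Ia)_n = sum_{k=1}^{n} k * v^k, v = 1/(1+i)
v = 0.934579
Sum computed term by term:
(Ia)_12 = 45.2933


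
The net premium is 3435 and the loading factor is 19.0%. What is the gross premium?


Gross = net * (1 + loading)
= 3435 * (1 + 0.19)
= 3435 * 1.19
= 4087.65


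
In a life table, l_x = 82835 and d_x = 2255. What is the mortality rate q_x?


q_x = d_x / l_x
= 2255 / 82835
= 0.0272


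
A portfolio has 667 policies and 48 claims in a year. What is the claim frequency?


frequency = claims / policies
= 48 / 667
= 0.072


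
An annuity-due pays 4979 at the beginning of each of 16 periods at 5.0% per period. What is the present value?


PV_due = PMT * (1-(1+i)^(-n))/i * (1+i)
PV_immediate = 53961.2546
PV_due = 53961.2546 * 1.05
= 56659.3174


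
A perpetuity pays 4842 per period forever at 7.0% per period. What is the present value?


PV = PMT / i
= 4842 / 0.07
= 69171.4286


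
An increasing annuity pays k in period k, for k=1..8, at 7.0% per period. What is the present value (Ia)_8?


(Ia)_n = sum_{k=1}^{n} k * v^k, v = 1/(1+i)
v = 0.934579
Sum computed term by term:
(Ia)_8 = 24.7602


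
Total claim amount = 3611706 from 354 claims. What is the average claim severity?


severity = total / number
= 3611706 / 354
= 10202.5593


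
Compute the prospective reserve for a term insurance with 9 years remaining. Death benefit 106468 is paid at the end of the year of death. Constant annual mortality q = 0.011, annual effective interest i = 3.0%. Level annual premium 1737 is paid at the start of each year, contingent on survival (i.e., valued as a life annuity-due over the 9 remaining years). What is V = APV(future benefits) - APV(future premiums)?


v = 1/(1+i) = 0.970874
APV(future benefits) per unit = sum_{k=0}^{8} k_p_x * q * v^(k+1) = 0.082152
APV(future benefits) = 106468 * 0.082152 = 8746.5989
Life annuity-due factor ä_{x:9} = sum_{k=0}^{8} k_p_x * v^k = 7.69245
APV(future premiums) = 1737 * 7.69245 = 13361.7849
V = 8746.5989 - 13361.7849
= -4615.1859


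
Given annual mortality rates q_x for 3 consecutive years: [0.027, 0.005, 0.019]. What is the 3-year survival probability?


p_k = 1 - q_k for each year
Survival = product of (1 - q_k)
= 0.973 * 0.995 * 0.981
= 0.9497


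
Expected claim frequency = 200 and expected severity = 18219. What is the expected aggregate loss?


E[S] = E[N] * E[X]
= 200 * 18219
= 3.6438e+06


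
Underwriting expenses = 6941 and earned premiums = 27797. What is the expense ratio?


Expense ratio = expenses / premiums
= 6941 / 27797
= 0.2497


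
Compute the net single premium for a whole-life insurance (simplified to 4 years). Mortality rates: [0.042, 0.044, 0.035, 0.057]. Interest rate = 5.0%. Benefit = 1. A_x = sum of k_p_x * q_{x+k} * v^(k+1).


v = 0.952381
Year 0: k_p_x=1.0, q=0.042, term=0.04
Year 1: k_p_x=0.958, q=0.044, term=0.038233
Year 2: k_p_x=0.915848, q=0.035, term=0.02769
Year 3: k_p_x=0.883793, q=0.057, term=0.041445
A_x = 0.1474


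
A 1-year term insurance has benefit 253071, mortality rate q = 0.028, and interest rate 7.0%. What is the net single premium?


NSP = benefit * q * v
v = 1/(1+i) = 0.934579
NSP = 253071 * 0.028 * 0.934579
= 6622.4187


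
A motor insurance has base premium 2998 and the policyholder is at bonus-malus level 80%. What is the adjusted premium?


adjusted = base * BM_level / 100
= 2998 * 80 / 100
= 2998 * 0.8
= 2398.4


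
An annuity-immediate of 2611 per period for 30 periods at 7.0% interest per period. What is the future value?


FV = PMT * ((1+i)^n - 1) / i
= 2611 * ((1.07)^30 - 1) / 0.07
= 2611 * (7.612255 - 1) / 0.07
= 246637.1131


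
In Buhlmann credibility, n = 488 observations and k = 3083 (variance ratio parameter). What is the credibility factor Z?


Z = n / (n + k)
= 488 / (488 + 3083)
= 488 / 3571
= 0.1367


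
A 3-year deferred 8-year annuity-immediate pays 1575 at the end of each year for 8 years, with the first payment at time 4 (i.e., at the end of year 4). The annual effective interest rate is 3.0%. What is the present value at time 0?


PV at time 3 of the 8-year annuity-immediate:
a_n = 1575 * (1-(1+0.03)^(-8))/0.03 = 11056.0152
Discount back 3 years to time 0:
PV = 11056.0152 * (1+0.03)^(-3)
= 11056.0152 * 0.915142
= 10117.8201


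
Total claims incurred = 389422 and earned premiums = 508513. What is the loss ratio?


Loss ratio = claims / premiums
= 389422 / 508513
= 0.7658


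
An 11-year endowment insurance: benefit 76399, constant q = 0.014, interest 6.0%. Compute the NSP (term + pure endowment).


Term component = 7933.5955
Pure endowment = 11_p_x * v^11 * benefit = 0.85634 * 0.526788 * 76399 = 34464.2808
NSP = 42397.8764


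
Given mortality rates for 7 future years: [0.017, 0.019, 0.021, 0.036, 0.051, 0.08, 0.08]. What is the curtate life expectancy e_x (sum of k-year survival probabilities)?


e_x = sum_{k=1}^{n} k_p_x
k_p_x values:
  1_p_x = 0.983
  2_p_x = 0.964323
  3_p_x = 0.944072
  4_p_x = 0.910086
  5_p_x = 0.863671
  6_p_x = 0.794578
  7_p_x = 0.731011
e_x = 6.1907


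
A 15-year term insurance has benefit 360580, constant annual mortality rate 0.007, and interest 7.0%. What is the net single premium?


NSP = benefit * sum_{k=0}^{n-1} k_p_x * q * v^(k+1)
With constant q=0.007, v=0.934579
Sum = 0.061255
NSP = 360580 * 0.061255
= 22087.2106


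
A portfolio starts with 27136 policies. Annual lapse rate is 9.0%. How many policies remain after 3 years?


remaining = initial * (1 - lapse)^years
= 27136 * (1 - 0.09)^3
= 27136 * 0.753571
= 20448.9027


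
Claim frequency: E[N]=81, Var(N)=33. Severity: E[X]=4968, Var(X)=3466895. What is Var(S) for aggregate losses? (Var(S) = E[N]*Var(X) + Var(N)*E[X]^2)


Var(S) = E[N]*Var(X) + Var(N)*E[X]^2
= 81*3466895 + 33*4968^2
= 280818495 + 814473792
= 1.0953e+09


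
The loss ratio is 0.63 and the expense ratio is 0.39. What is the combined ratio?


Combined ratio = loss ratio + expense ratio
= 0.63 + 0.39
= 1.02


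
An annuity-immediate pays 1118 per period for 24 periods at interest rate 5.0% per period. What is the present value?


PV = PMT * (1 - (1+i)^(-n)) / i
= 1118 * (1 - (1+0.05)^(-24)) / 0.05
= 1118 * (1 - 0.310068) / 0.05
= 1118 * 13.798642
= 15426.8815


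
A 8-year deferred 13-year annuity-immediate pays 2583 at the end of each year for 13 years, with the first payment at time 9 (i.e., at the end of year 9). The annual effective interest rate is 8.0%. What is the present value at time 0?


PV at time 8 of the 13-year annuity-immediate:
a_n = 2583 * (1-(1+0.08)^(-13))/0.08 = 20415.4533
Discount back 8 years to time 0:
PV = 20415.4533 * (1+0.08)^(-8)
= 20415.4533 * 0.540269
= 11029.8342


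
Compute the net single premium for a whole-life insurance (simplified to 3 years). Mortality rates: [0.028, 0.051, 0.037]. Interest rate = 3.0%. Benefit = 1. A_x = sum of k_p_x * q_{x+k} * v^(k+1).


v = 0.970874
Year 0: k_p_x=1.0, q=0.028, term=0.027184
Year 1: k_p_x=0.972, q=0.051, term=0.046726
Year 2: k_p_x=0.922428, q=0.037, term=0.031234
A_x = 0.1051


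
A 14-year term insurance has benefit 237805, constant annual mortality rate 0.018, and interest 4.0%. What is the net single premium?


NSP = benefit * sum_{k=0}^{n-1} k_p_x * q * v^(k+1)
With constant q=0.018, v=0.961538
Sum = 0.171369
NSP = 237805 * 0.171369
= 40752.4567


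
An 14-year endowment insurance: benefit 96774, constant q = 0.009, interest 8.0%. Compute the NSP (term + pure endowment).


Term component = 6850.4476
Pure endowment = 14_p_x * v^14 * benefit = 0.881112 * 0.340461 * 96774 = 29030.6847
NSP = 35881.1323


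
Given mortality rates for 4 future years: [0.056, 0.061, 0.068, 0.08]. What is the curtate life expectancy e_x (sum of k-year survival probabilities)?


e_x = sum_{k=1}^{n} k_p_x
k_p_x values:
  1_p_x = 0.944
  2_p_x = 0.886416
  3_p_x = 0.82614
  4_p_x = 0.760049
e_x = 3.4166


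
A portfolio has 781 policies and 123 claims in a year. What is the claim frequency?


frequency = claims / policies
= 123 / 781
= 0.1575


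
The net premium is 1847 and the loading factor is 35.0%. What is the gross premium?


Gross = net * (1 + loading)
= 1847 * (1 + 0.35)
= 1847 * 1.35
= 2493.45


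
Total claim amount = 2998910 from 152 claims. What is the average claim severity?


severity = total / number
= 2998910 / 152
= 19729.6711


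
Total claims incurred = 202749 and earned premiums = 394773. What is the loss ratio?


Loss ratio = claims / premiums
= 202749 / 394773
= 0.5136


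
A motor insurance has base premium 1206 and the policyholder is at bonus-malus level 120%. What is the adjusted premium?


adjusted = base * BM_level / 100
= 1206 * 120 / 100
= 1206 * 1.2
= 1447.2


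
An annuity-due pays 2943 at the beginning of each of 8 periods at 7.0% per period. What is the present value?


PV_due = PMT * (1-(1+i)^(-n))/i * (1+i)
PV_immediate = 17573.5315
PV_due = 17573.5315 * 1.07
= 18803.6787


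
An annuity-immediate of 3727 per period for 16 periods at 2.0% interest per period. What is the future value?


FV = PMT * ((1+i)^n - 1) / i
= 3727 * ((1.02)^16 - 1) / 0.02
= 3727 * (1.372786 - 1) / 0.02
= 69468.6161


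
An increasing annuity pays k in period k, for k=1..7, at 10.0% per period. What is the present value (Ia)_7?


(Ia)_n = sum_{k=1}^{n} k * v^k, v = 1/(1+i)
v = 0.909091
Sum computed term by term:
(Ia)_7 = 17.6315


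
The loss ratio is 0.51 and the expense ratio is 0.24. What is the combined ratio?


Combined ratio = loss ratio + expense ratio
= 0.51 + 0.24
= 0.75


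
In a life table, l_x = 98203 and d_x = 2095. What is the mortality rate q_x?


q_x = d_x / l_x
= 2095 / 98203
= 0.0213


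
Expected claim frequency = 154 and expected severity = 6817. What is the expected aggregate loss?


E[S] = E[N] * E[X]
= 154 * 6817
= 1.0498e+06


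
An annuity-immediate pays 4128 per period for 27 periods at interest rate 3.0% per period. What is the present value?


PV = PMT * (1 - (1+i)^(-n)) / i
= 4128 * (1 - (1+0.03)^(-27)) / 0.03
= 4128 * (1 - 0.450189) / 0.03
= 4128 * 18.327031
= 75653.9859


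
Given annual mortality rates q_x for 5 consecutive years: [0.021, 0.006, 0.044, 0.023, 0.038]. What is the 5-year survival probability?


p_k = 1 - q_k for each year
Survival = product of (1 - q_k)
= 0.979 * 0.994 * 0.956 * 0.977 * 0.962
= 0.8744


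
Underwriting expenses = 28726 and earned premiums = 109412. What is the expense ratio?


Expense ratio = expenses / premiums
= 28726 / 109412
= 0.2625


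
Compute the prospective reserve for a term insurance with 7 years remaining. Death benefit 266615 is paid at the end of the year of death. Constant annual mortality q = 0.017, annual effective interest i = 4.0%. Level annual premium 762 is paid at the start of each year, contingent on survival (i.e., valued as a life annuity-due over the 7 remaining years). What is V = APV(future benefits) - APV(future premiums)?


v = 1/(1+i) = 0.961538
APV(future benefits) per unit = sum_{k=0}^{6} k_p_x * q * v^(k+1) = 0.097237
APV(future benefits) = 266615 * 0.097237 = 25924.763
Life annuity-due factor ä_{x:7} = sum_{k=0}^{6} k_p_x * v^k = 5.948598
APV(future premiums) = 762 * 5.948598 = 4532.8318
V = 25924.763 - 4532.8318
= 21391.9312


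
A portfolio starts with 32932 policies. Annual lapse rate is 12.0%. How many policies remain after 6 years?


remaining = initial * (1 - lapse)^years
= 32932 * (1 - 0.12)^6
= 32932 * 0.464404
= 15293.7554


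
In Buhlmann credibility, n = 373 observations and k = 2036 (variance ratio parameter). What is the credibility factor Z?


Z = n / (n + k)
= 373 / (373 + 2036)
= 373 / 2409
= 0.1548


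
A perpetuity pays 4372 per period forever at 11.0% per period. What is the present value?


PV = PMT / i
= 4372 / 0.11
= 39745.4545


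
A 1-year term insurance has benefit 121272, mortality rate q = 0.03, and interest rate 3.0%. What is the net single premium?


NSP = benefit * q * v
v = 1/(1+i) = 0.970874
NSP = 121272 * 0.03 * 0.970874
= 3532.1942


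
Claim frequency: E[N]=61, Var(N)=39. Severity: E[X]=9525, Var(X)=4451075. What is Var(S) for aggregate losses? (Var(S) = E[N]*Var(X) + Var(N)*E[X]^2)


Var(S) = E[N]*Var(X) + Var(N)*E[X]^2
= 61*4451075 + 39*9525^2
= 271515575 + 3538299375
= 3.8098e+09


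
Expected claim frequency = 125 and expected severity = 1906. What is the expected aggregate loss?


E[S] = E[N] * E[X]
= 125 * 1906
= 238250


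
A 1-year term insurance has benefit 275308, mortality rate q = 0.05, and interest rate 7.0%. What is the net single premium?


NSP = benefit * q * v
v = 1/(1+i) = 0.934579
NSP = 275308 * 0.05 * 0.934579
= 12864.8598


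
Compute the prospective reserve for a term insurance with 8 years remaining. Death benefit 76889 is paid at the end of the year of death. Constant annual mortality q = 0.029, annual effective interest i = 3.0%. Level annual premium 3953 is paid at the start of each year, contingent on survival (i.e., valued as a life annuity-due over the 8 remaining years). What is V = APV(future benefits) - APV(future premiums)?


v = 1/(1+i) = 0.970874
APV(future benefits) per unit = sum_{k=0}^{7} k_p_x * q * v^(k+1) = 0.184904
APV(future benefits) = 76889 * 0.184904 = 14217.1091
Life annuity-due factor ä_{x:8} = sum_{k=0}^{7} k_p_x * v^k = 6.567292
APV(future premiums) = 3953 * 6.567292 = 25960.5042
V = 14217.1091 - 25960.5042
= -11743.3952


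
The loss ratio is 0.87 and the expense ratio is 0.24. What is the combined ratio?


Combined ratio = loss ratio + expense ratio
= 0.87 + 0.24
= 1.11


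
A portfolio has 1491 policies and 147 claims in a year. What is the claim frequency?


frequency = claims / policies
= 147 / 1491
= 0.0986


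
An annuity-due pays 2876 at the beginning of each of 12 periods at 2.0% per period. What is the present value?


PV_due = PMT * (1-(1+i)^(-n))/i * (1+i)
PV_immediate = 30414.6814
PV_due = 30414.6814 * 1.02
= 31022.975


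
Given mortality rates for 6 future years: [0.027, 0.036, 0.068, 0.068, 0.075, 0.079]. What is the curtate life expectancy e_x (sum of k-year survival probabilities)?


e_x = sum_{k=1}^{n} k_p_x
k_p_x values:
  1_p_x = 0.973
  2_p_x = 0.937972
  3_p_x = 0.87419
  4_p_x = 0.814745
  5_p_x = 0.753639
  6_p_x = 0.694102
e_x = 5.0476


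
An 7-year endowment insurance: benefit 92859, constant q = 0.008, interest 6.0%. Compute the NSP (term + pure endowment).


Term component = 4056.3441
Pure endowment = 7_p_x * v^7 * benefit = 0.945326 * 0.665057 * 92859 = 58380.0753
NSP = 62436.4194


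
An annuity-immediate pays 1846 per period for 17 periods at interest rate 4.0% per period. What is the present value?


PV = PMT * (1 - (1+i)^(-n)) / i
= 1846 * (1 - (1+0.04)^(-17)) / 0.04
= 1846 * (1 - 0.513373) / 0.04
= 1846 * 12.165669
= 22457.8247


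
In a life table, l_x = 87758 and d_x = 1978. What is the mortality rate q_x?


q_x = d_x / l_x
= 1978 / 87758
= 0.0225


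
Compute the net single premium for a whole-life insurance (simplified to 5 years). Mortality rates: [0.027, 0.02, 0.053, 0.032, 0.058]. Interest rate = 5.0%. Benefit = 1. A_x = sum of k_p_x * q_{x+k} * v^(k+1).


v = 0.952381
Year 0: k_p_x=1.0, q=0.027, term=0.025714
Year 1: k_p_x=0.973, q=0.02, term=0.017651
Year 2: k_p_x=0.95354, q=0.053, term=0.043656
Year 3: k_p_x=0.903002, q=0.032, term=0.023773
Year 4: k_p_x=0.874106, q=0.058, term=0.039723
A_x = 0.1505


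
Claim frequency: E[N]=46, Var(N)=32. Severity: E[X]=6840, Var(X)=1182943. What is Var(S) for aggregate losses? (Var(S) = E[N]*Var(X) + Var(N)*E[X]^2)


Var(S) = E[N]*Var(X) + Var(N)*E[X]^2
= 46*1182943 + 32*6840^2
= 54415378 + 1497139200
= 1.5516e+09


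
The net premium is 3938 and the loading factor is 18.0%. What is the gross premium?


Gross = net * (1 + loading)
= 3938 * (1 + 0.18)
= 3938 * 1.18
= 4646.84


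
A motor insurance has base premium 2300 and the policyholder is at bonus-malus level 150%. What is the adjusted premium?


adjusted = base * BM_level / 100
= 2300 * 150 / 100
= 2300 * 1.5
= 3450.0


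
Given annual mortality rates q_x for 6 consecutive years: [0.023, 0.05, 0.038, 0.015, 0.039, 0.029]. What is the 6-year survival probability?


p_k = 1 - q_k for each year
Survival = product of (1 - q_k)
= 0.977 * 0.95 * 0.962 * 0.985 * 0.961 * 0.971
= 0.8207


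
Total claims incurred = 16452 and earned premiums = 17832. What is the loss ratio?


Loss ratio = claims / premiums
= 16452 / 17832
= 0.9226


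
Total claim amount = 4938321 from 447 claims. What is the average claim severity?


severity = total / number
= 4938321 / 447
= 11047.698


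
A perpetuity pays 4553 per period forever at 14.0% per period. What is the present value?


PV = PMT / i
= 4553 / 0.14
= 32521.4286


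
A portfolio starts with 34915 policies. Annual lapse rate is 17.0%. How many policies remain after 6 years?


remaining = initial * (1 - lapse)^years
= 34915 * (1 - 0.17)^6
= 34915 * 0.32694
= 11415.1231


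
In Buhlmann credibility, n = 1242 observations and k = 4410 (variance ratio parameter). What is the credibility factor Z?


Z = n / (n + k)
= 1242 / (1242 + 4410)
= 1242 / 5652
= 0.2197


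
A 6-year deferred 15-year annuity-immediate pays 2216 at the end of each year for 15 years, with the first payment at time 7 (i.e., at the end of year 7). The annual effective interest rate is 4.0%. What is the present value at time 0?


PV at time 6 of the 15-year annuity-immediate:
a_n = 2216 * (1-(1+0.04)^(-15))/0.04 = 24638.3465
Discount back 6 years to time 0:
PV = 24638.3465 * (1+0.04)^(-6)
= 24638.3465 * 0.790315
= 19472.0432


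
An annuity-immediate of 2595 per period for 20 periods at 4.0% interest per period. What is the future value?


FV = PMT * ((1+i)^n - 1) / i
= 2595 * ((1.04)^20 - 1) / 0.04
= 2595 * (2.191123 - 1) / 0.04
= 77274.1139


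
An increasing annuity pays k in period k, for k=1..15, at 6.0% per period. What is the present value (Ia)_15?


(Ia)_n = sum_{k=1}^{n} k * v^k, v = 1/(1+i)
v = 0.943396
Sum computed term by term:
(Ia)_15 = 67.2668


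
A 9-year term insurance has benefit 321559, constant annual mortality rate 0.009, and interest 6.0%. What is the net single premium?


NSP = benefit * sum_{k=0}^{n-1} k_p_x * q * v^(k+1)
With constant q=0.009, v=0.943396
Sum = 0.059264
NSP = 321559 * 0.059264
= 19056.7788


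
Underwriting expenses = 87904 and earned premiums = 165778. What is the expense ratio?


Expense ratio = expenses / premiums
= 87904 / 165778
= 0.5303


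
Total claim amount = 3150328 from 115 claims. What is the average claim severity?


severity = total / number
= 3150328 / 115
= 27394.1565


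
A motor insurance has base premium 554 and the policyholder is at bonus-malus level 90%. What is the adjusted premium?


adjusted = base * BM_level / 100
= 554 * 90 / 100
= 554 * 0.9
= 498.6


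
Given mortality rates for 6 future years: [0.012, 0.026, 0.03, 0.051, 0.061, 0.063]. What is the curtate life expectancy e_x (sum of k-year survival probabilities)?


e_x = sum_{k=1}^{n} k_p_x
k_p_x values:
  1_p_x = 0.988
  2_p_x = 0.962312
  3_p_x = 0.933443
  4_p_x = 0.885837
  5_p_x = 0.831801
  6_p_x = 0.779398
e_x = 5.3808


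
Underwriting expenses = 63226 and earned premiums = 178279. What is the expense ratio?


Expense ratio = expenses / premiums
= 63226 / 178279
= 0.3546


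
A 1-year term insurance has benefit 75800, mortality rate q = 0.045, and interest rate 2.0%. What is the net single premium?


NSP = benefit * q * v
v = 1/(1+i) = 0.980392
NSP = 75800 * 0.045 * 0.980392
= 3344.1176


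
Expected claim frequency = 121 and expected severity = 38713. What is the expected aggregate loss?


E[S] = E[N] * E[X]
= 121 * 38713
= 4.6843e+06


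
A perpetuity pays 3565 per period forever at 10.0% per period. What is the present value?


PV = PMT / i
= 3565 / 0.1
= 35650.0


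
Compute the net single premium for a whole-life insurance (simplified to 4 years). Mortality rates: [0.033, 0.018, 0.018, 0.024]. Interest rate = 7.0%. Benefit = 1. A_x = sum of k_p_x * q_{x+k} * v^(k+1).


v = 0.934579
Year 0: k_p_x=1.0, q=0.033, term=0.030841
Year 1: k_p_x=0.967, q=0.018, term=0.015203
Year 2: k_p_x=0.949594, q=0.018, term=0.013953
Year 3: k_p_x=0.932501, q=0.024, term=0.017074
A_x = 0.0771


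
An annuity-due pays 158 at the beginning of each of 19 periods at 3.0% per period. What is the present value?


PV_due = PMT * (1-(1+i)^(-n))/i * (1+i)
PV_immediate = 2263.1603
PV_due = 2263.1603 * 1.03
= 2331.0551


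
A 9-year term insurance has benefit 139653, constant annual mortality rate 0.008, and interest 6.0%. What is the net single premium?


NSP = benefit * sum_{k=0}^{n-1} k_p_x * q * v^(k+1)
With constant q=0.008, v=0.943396
Sum = 0.052868
NSP = 139653 * 0.052868
= 7383.2018


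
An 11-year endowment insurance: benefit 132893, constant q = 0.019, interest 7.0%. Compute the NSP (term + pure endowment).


Term component = 17455.9313
Pure endowment = 11_p_x * v^11 * benefit = 0.809765 * 0.475093 * 132893 = 51125.743
NSP = 68581.6742


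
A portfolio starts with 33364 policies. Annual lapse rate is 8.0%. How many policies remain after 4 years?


remaining = initial * (1 - lapse)^years
= 33364 * (1 - 0.08)^4
= 33364 * 0.716393
= 23901.7347


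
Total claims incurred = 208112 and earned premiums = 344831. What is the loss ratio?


Loss ratio = claims / premiums
= 208112 / 344831
= 0.6035


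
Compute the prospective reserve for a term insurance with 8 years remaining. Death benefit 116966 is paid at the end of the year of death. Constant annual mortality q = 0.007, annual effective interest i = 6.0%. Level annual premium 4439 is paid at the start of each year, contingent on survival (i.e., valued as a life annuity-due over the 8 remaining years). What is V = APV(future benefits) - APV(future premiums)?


v = 1/(1+i) = 0.943396
APV(future benefits) per unit = sum_{k=0}^{7} k_p_x * q * v^(k+1) = 0.042509
APV(future benefits) = 116966 * 0.042509 = 4972.1321
Life annuity-due factor ä_{x:8} = sum_{k=0}^{7} k_p_x * v^k = 6.437109
APV(future premiums) = 4439 * 6.437109 = 28574.326
V = 4972.1321 - 28574.326
= -23602.1938


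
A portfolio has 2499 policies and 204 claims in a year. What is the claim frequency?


frequency = claims / policies
= 204 / 2499
= 0.0816


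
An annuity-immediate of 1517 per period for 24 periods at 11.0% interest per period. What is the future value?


FV = PMT * ((1+i)^n - 1) / i
= 1517 * ((1.11)^24 - 1) / 0.11
= 1517 * (12.239157 - 1) / 0.11
= 154998.1866


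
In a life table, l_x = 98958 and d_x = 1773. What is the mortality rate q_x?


q_x = d_x / l_x
= 1773 / 98958
= 0.0179


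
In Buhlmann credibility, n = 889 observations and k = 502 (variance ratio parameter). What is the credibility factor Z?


Z = n / (n + k)
= 889 / (889 + 502)
= 889 / 1391
= 0.6391


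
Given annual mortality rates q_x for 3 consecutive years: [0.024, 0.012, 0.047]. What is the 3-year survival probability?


p_k = 1 - q_k for each year
Survival = product of (1 - q_k)
= 0.976 * 0.988 * 0.953
= 0.919


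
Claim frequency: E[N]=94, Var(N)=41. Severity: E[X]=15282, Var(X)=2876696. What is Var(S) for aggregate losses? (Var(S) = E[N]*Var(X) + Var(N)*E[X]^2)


Var(S) = E[N]*Var(X) + Var(N)*E[X]^2
= 94*2876696 + 41*15282^2
= 270409424 + 9575120484
= 9.8455e+09


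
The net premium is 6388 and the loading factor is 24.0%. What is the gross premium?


Gross = net * (1 + loading)
= 6388 * (1 + 0.24)
= 6388 * 1.24
= 7921.12


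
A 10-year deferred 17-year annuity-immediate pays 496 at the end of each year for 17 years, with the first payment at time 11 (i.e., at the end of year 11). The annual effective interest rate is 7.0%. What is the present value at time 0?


PV at time 10 of the 17-year annuity-immediate:
a_n = 496 * (1-(1+0.07)^(-17))/0.07 = 4842.5586
Discount back 10 years to time 0:
PV = 4842.5586 * (1+0.07)^(-10)
= 4842.5586 * 0.508349
= 2461.7112


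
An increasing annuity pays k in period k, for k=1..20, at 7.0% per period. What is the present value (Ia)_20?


(Ia)_n = sum_{k=1}^{n} k * v^k, v = 1/(1+i)
v = 0.934579
Sum computed term by term:
(Ia)_20 = 88.1031


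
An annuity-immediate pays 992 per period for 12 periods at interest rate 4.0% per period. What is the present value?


PV = PMT * (1 - (1+i)^(-n)) / i
= 992 * (1 - (1+0.04)^(-12)) / 0.04
= 992 * (1 - 0.624597) / 0.04
= 992 * 9.385074
= 9309.9932


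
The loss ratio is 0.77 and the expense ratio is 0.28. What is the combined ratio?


Combined ratio = loss ratio + expense ratio
= 0.77 + 0.28
= 1.05


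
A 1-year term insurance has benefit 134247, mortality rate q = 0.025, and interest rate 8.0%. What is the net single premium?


NSP = benefit * q * v
v = 1/(1+i) = 0.925926
NSP = 134247 * 0.025 * 0.925926
= 3107.5694


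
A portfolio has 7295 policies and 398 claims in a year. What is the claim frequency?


frequency = claims / policies
= 398 / 7295
= 0.0546


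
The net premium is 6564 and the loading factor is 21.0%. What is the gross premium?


Gross = net * (1 + loading)
= 6564 * (1 + 0.21)
= 6564 * 1.21
= 7942.44


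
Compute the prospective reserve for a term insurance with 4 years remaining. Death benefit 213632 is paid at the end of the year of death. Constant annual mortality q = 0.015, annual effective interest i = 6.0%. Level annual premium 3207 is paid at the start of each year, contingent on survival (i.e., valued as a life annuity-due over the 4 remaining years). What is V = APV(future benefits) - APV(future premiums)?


v = 1/(1+i) = 0.943396
APV(future benefits) per unit = sum_{k=0}^{3} k_p_x * q * v^(k+1) = 0.050875
APV(future benefits) = 213632 * 0.050875 = 10868.4547
Life annuity-due factor ä_{x:4} = sum_{k=0}^{3} k_p_x * v^k = 3.595142
APV(future premiums) = 3207 * 3.595142 = 11529.6217
V = 10868.4547 - 11529.6217
= -661.167


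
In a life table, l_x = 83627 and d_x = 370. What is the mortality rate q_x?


q_x = d_x / l_x
= 370 / 83627
= 0.0044


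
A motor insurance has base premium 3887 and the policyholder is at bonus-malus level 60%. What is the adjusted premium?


adjusted = base * BM_level / 100
= 3887 * 60 / 100
= 3887 * 0.6
= 2332.2


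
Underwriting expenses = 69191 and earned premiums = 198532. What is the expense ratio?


Expense ratio = expenses / premiums
= 69191 / 198532
= 0.3485


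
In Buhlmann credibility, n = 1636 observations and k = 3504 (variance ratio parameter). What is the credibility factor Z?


Z = n / (n + k)
= 1636 / (1636 + 3504)
= 1636 / 5140
= 0.3183


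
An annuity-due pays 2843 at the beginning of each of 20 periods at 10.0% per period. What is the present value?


PV_due = PMT * (1-(1+i)^(-n))/i * (1+i)
PV_immediate = 24204.0617
PV_due = 24204.0617 * 1.1
= 26624.4678


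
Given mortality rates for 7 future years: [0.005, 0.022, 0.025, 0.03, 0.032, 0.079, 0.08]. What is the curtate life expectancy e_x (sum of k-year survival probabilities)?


e_x = sum_{k=1}^{n} k_p_x
k_p_x values:
  1_p_x = 0.995
  2_p_x = 0.97311
  3_p_x = 0.948782
  4_p_x = 0.920319
  5_p_x = 0.890869
  6_p_x = 0.82049
  7_p_x = 0.754851
e_x = 6.3034


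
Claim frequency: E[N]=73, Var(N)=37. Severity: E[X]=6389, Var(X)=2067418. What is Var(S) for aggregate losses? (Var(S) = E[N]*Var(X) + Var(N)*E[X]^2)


Var(S) = E[N]*Var(X) + Var(N)*E[X]^2
= 73*2067418 + 37*6389^2
= 150921514 + 1510314877
= 1.6612e+09


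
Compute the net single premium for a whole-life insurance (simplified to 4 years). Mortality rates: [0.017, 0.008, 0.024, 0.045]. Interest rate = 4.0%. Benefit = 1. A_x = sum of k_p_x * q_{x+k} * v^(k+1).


v = 0.961538
Year 0: k_p_x=1.0, q=0.017, term=0.016346
Year 1: k_p_x=0.983, q=0.008, term=0.007271
Year 2: k_p_x=0.975136, q=0.024, term=0.020805
Year 3: k_p_x=0.951733, q=0.045, term=0.03661
A_x = 0.081


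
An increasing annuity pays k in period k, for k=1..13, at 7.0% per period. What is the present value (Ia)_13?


(Ia)_n = sum_{k=1}^{n} k * v^k, v = 1/(1+i)
v = 0.934579
Sum computed term by term:
(Ia)_13 = 50.6878


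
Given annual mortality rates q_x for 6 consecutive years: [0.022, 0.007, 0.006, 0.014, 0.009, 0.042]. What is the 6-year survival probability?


p_k = 1 - q_k for each year
Survival = product of (1 - q_k)
= 0.978 * 0.993 * 0.994 * 0.986 * 0.991 * 0.958
= 0.9036


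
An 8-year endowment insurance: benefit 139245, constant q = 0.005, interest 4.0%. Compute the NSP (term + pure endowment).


Term component = 4611.0363
Pure endowment = 8_p_x * v^8 * benefit = 0.960693 * 0.73069 * 139245 = 97745.673
NSP = 102356.7093


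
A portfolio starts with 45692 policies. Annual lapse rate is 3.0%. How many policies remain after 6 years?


remaining = initial * (1 - lapse)^years
= 45692 * (1 - 0.03)^6
= 45692 * 0.832972
= 38060.1568


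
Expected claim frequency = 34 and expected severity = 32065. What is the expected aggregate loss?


E[S] = E[N] * E[X]
= 34 * 32065
= 1.0902e+06


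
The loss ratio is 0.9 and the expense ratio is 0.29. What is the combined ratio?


Combined ratio = loss ratio + expense ratio
= 0.9 + 0.29
= 1.19


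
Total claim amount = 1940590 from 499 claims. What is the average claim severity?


severity = total / number
= 1940590 / 499
= 3888.9579


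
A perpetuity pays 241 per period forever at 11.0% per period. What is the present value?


PV = PMT / i
= 241 / 0.11
= 2190.9091


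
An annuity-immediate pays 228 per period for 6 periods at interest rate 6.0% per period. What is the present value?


PV = PMT * (1 - (1+i)^(-n)) / i
= 228 * (1 - (1+0.06)^(-6)) / 0.06
= 228 * (1 - 0.704961) / 0.06
= 228 * 4.917324
= 1121.1499


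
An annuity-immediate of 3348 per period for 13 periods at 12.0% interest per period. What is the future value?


FV = PMT * ((1+i)^n - 1) / i
= 3348 * ((1.12)^13 - 1) / 0.12
= 3348 * (4.363493 - 1) / 0.12
= 93841.4578


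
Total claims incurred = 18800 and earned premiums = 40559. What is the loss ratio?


Loss ratio = claims / premiums
= 18800 / 40559
= 0.4635


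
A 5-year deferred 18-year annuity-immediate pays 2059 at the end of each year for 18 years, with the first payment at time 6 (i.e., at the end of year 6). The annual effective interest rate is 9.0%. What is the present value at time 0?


PV at time 5 of the 18-year annuity-immediate:
a_n = 2059 * (1-(1+0.09)^(-18))/0.09 = 18027.8321
Discount back 5 years to time 0:
PV = 18027.8321 * (1+0.09)^(-5)
= 18027.8321 * 0.649931
= 11716.8539


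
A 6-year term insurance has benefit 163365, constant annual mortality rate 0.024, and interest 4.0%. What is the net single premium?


NSP = benefit * sum_{k=0}^{n-1} k_p_x * q * v^(k+1)
With constant q=0.024, v=0.961538
Sum = 0.118829
NSP = 163365 * 0.118829
= 19412.4828


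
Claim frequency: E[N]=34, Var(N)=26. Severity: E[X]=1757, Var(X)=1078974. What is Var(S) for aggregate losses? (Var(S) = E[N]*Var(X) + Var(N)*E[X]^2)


Var(S) = E[N]*Var(X) + Var(N)*E[X]^2
= 34*1078974 + 26*1757^2
= 36685116 + 80263274
= 1.1695e+08


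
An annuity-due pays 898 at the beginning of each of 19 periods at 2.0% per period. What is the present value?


PV_due = PMT * (1-(1+i)^(-n))/i * (1+i)
PV_immediate = 14079.2589
PV_due = 14079.2589 * 1.02
= 14360.8441


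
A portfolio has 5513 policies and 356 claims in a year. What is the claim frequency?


frequency = claims / policies
= 356 / 5513
= 0.0646


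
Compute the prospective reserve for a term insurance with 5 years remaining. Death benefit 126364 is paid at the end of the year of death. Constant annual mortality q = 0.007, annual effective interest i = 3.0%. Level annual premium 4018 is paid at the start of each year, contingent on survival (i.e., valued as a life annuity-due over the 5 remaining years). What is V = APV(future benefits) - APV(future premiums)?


v = 1/(1+i) = 0.970874
APV(future benefits) per unit = sum_{k=0}^{4} k_p_x * q * v^(k+1) = 0.031625
APV(future benefits) = 126364 * 0.031625 = 3996.3112
Life annuity-due factor ä_{x:5} = sum_{k=0}^{4} k_p_x * v^k = 4.653451
APV(future premiums) = 4018 * 4.653451 = 18697.565
V = 3996.3112 - 18697.565
= -14701.2538


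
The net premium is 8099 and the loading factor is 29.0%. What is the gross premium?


Gross = net * (1 + loading)
= 8099 * (1 + 0.29)
= 8099 * 1.29
= 10447.71


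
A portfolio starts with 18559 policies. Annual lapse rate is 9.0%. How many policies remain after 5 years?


remaining = initial * (1 - lapse)^years
= 18559 * (1 - 0.09)^5
= 18559 * 0.624032
= 11581.4126


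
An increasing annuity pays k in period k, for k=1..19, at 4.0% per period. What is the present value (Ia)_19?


(Ia)_n = sum_{k=1}^{n} k * v^k, v = 1/(1+i)
v = 0.961538
Sum computed term by term:
(Ia)_19 = 116.0273


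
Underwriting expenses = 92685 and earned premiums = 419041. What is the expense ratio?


Expense ratio = expenses / premiums
= 92685 / 419041
= 0.2212


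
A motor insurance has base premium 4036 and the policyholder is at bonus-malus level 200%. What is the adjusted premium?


adjusted = base * BM_level / 100
= 4036 * 200 / 100
= 4036 * 2.0
= 8072.0


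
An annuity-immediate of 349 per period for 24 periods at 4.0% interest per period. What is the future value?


FV = PMT * ((1+i)^n - 1) / i
= 349 * ((1.04)^24 - 1) / 0.04
= 349 * (2.563304 - 1) / 0.04
= 13639.8288


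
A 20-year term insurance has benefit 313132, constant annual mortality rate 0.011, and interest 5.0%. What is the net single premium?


NSP = benefit * sum_{k=0}^{n-1} k_p_x * q * v^(k+1)
With constant q=0.011, v=0.952381
Sum = 0.125852
NSP = 313132 * 0.125852
= 39408.346
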